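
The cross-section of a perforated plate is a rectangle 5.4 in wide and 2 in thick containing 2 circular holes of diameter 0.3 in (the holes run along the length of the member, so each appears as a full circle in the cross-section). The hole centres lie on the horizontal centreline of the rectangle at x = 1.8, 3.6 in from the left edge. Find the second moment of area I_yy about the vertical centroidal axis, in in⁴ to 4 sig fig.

Break the section into simple shapes (no overlaps), measuring from the bottom-left corner of the bounding box.
Plate: 5.4 × 2, A = 10.8 in², x = 2.7 in, Ī = 26.244 in⁴.
Hole 1 (subtracted): ⌀0.3, A = 0.0706858 in², x = 1.8 in, Ī = 0.000397608 in⁴.
Hole 2 (subtracted): ⌀0.3, A = 0.0706858 in², x = 3.6 in, Ī = 0.000397608 in⁴.
By symmetry the centroid is at mid-width, x̄ = 2.7 in.
Transfer each piece to the vertical centroidal axis using Ī + A·d² with d = x − 2.7:
  plate: d = 0 in → contributes +26.244 in⁴
  hole 1: d = -0.9 in → contributes −0.0576531 in⁴
  hole 2: d = 0.9 in → contributes −0.0576531 in⁴
Total I = 26.1287 in⁴.

I_yy ≈ 26.13 in⁴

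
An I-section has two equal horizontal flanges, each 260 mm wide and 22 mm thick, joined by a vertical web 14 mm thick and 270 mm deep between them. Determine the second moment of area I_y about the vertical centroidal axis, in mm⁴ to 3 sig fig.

Treat the section as a set of non-overlapping primitives; coordinates are from the bounding-box lower-left.
Bottom flange: 260 × 22, A = 5 720 mm², x = 130 mm, Ī = 32 222 667 mm⁴.
Web: 14 × 270, A = 3 780 mm², x = 130 mm, Ī = 61 740 mm⁴.
Top flange: 260 × 22, A = 5 720 mm², x = 130 mm, Ī = 32 222 667 mm⁴.
By symmetry the centroid is at mid-width, x̄ = 130 mm.
All pieces are centred on the vertical centroidal axis, so I = ΣĪ = 64 507 073 mm⁴.

I_y ≈ 6.45 × 10⁷ mm⁴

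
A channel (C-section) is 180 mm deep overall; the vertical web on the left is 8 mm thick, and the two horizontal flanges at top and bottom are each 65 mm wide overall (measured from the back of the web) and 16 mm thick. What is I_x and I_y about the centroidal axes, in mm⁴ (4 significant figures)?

Split into non-overlapping primitives; take the origin at the lower-left of the bounding box.
Web: 8 × 180, A = 1 440 mm², y = 90 mm, Ī = 3 888 000 mm⁴.
Top flange (beyond web): 57 × 16, A = 912 mm², y = 172 mm, Ī = 19 456 mm⁴.
Bottom flange (beyond web): 57 × 16, A = 912 mm², y = 8 mm, Ī = 19 456 mm⁴.
By symmetry the centroid is at mid-height, ȳ = 90 mm.
Transfer each piece to the centroidal x-axis using Ī + A·d² with d = y − 90:
  web: d = 0 mm → contributes +3 888 000 mm⁴
  top flange (beyond web): d = 82 mm → contributes +6 151 744 mm⁴
  bottom flange (beyond web): d = -82 mm → contributes +6 151 744 mm⁴
Total I = 16 191 488 mm⁴.
For the y-axis: x̄ = 22.1618 mm.
Repeating about the centroidal y-axis gives I_y = 1 351 499 mm⁴.

I_x ≈ 1.619 × 10⁷ mm⁴, I_y ≈ 1.351 × 10⁶ mm⁴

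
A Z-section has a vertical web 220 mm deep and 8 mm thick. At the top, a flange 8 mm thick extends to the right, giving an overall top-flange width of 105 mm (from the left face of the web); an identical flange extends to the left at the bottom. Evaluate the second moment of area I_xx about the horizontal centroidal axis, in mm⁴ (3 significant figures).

Break the section into simple shapes (no overlaps), measuring from the bottom-left corner of the bounding box.
Web: 8 × 220, A = 1 760 mm², y = 110 mm, Ī = 7 098 667 mm⁴.
Top flange (beyond web): 97 × 8, A = 776 mm², y = 216 mm, Ī = 4138.7 mm⁴.
Bottom flange (beyond web): 97 × 8, A = 776 mm², y = 4 mm, Ī = 4138.7 mm⁴.
Centroid: ȳ = ΣA·y / ΣA = 110 mm.
Transfer each piece to the horizontal centroidal axis using Ī + A·d² with d = y − 110:
  web: d = 0 mm → contributes +7 098 667 mm⁴
  top flange (beyond web): d = 106 mm → contributes +8 723 275 mm⁴
  bottom flange (beyond web): d = -106 mm → contributes +8 723 275 mm⁴
Total I = 24 545 216 mm⁴.

I_xx ≈ 2.45 × 10⁷ mm⁴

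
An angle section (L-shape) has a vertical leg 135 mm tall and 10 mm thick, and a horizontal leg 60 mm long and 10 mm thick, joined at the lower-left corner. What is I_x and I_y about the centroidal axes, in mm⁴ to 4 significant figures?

I_x ≈ 3.480 × 10⁶ mm⁴, I_y ≈ 4.438 × 10⁵ mm⁴

Split into non-overlapping primitives; take the origin at the lower-left of the bounding box.
Vertical leg: 10 × 135, A = 1 350 mm², y = 67.5 mm, Ī = 2 050 313 mm⁴.
Horizontal leg (remainder): 50 × 10, A = 500 mm², y = 5 mm, Ī = 4166.67 mm⁴.
Centroid: ȳ = ΣA·y / ΣA = 50.6081 mm.
Transfer each piece to the centroidal x-axis using Ī + A·d² with d = y − 50.6081:
  vertical leg: d = 16.8919 mm → contributes +2 435 516 mm⁴
  horizontal leg (remainder): d = -45.6081 mm → contributes +1 044 216 mm⁴
Total I = 3 479 733 mm⁴.
For the y-axis: x̄ = 13.1081 mm.
Repeating about the centroidal y-axis gives I_y = 443 795 mm⁴.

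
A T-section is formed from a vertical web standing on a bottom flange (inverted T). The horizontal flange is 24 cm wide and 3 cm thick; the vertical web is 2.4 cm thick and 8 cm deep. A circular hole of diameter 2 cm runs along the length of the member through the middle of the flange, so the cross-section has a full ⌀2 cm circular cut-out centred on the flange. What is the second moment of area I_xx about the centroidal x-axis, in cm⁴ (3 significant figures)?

Decompose the section into non-overlapping parts with the origin at the bottom-left of its bounding rectangle.
Flange: 24 × 3, A = 72 cm², y = 1.5 cm, Ī = 54 cm⁴.
Web: 2.4 × 8, A = 19.2 cm², y = 7 cm, Ī = 102.4 cm⁴.
Hole (subtracted): ⌀2, A = 3.1416 cm², y = 1.5 cm, Ī = 0.7854 cm⁴.
Centroid: ȳ = ΣA·y / ΣA = 2.6992 cm.
Transfer each piece to the centroidal x-axis using Ī + A·d² with d = y − 2.6992:
  flange: d = -1.1992 cm → contributes +157.54 cm⁴
  web: d = 4.3008 cm → contributes +457.54 cm⁴
  hole: d = -1.1992 cm → contributes −5.3033 cm⁴
Total I = 609.78 cm⁴.

I_xx ≈ 610 cm⁴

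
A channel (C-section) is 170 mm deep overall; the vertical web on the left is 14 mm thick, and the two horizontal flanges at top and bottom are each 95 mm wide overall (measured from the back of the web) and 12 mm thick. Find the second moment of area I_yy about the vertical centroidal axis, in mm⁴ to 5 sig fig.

I_yy ≈ 3.5160 × 10⁶ mm⁴

Split into non-overlapping primitives; take the origin at the lower-left of the bounding box.
Web: 14 × 170, A = 2 380 mm², x = 7 mm, Ī = 38873.33 mm⁴.
Top flange (beyond web): 81 × 12, A = 972 mm², x = 54.5 mm, Ī = 531 441 mm⁴.
Bottom flange (beyond web): 81 × 12, A = 972 mm², x = 54.5 mm, Ī = 531 441 mm⁴.
Centroid: x̄ = ΣA·x / ΣA = 28.35523 mm.
Transfer each piece to the vertical centroidal axis using Ī + A·d² with d = x − 28.35523:
  web: d = -21.35523 mm → contributes +1 124 262 mm⁴
  top flange (beyond web): d = 26.14477 mm → contributes +1 195 851 mm⁴
  bottom flange (beyond web): d = 26.14477 mm → contributes +1 195 851 mm⁴
Total I = 3 515 964 mm⁴.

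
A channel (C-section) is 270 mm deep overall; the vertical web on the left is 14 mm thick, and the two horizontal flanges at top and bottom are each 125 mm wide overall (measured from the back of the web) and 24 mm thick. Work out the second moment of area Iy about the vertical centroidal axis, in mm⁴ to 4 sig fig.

Decompose the section into non-overlapping parts with the origin at the bottom-left of its bounding rectangle.
Web: 14 × 270, A = 3 780 mm², x = 7 mm, Ī = 61 740 mm⁴.
Top flange (beyond web): 111 × 24, A = 2 664 mm², x = 69.5 mm, Ī = 2 735 262 mm⁴.
Bottom flange (beyond web): 111 × 24, A = 2 664 mm², x = 69.5 mm, Ī = 2 735 262 mm⁴.
Centroid: x̄ = ΣA·x / ΣA = 43.5613 mm.
Transfer each piece to the vertical centroidal axis using Ī + A·d² with d = x − 43.5613:
  web: d = -36.5613 mm → contributes +5 114 565 mm⁴
  top flange (beyond web): d = 25.9387 mm → contributes +4 527 649 mm⁴
  bottom flange (beyond web): d = 25.9387 mm → contributes +4 527 649 mm⁴
Total I = 14 169 863 mm⁴.

Iy ≈ 1.417 × 10⁷ mm⁴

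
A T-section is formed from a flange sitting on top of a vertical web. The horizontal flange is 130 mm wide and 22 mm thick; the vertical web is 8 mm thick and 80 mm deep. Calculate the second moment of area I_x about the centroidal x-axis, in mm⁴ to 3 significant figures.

Break the section into simple shapes (no overlaps), measuring from the bottom-left corner of the bounding box.
Flange: 130 × 22, A = 2 860 mm², y = 91 mm, Ī = 115 353 mm⁴.
Web: 8 × 80, A = 640 mm², y = 40 mm, Ī = 341 333 mm⁴.
Centroid: ȳ = ΣA·y / ΣA = 81.674 mm.
Transfer each piece to the centroidal x-axis using Ī + A·d² with d = y − 81.674:
  flange: d = 9.3257 mm → contributes +364 085 mm⁴
  web: d = -41.674 mm → contributes +1 452 851 mm⁴
Total I = 1 816 935 mm⁴.

I_x ≈ 1.82 × 10⁶ mm⁴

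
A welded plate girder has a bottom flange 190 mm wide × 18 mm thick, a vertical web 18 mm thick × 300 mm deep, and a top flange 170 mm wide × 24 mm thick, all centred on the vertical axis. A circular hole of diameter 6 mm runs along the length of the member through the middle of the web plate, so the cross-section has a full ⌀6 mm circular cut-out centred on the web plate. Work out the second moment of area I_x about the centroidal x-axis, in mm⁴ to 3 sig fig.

I_x ≈ 2.33 × 10⁸ mm⁴

Treat the section as a set of non-overlapping primitives; coordinates are from the bounding-box lower-left.
Bottom plate: 190 × 18, A = 3 420 mm², y = 9 mm, Ī = 92 340 mm⁴.
Web plate: 18 × 300, A = 5 400 mm², y = 168 mm, Ī = 40 500 000 mm⁴.
Top plate: 170 × 24, A = 4 080 mm², y = 330 mm, Ī = 195 840 mm⁴.
Hole (subtracted): ⌀6, A = 28.274 mm², y = 168 mm, Ī = 63.617 mm⁴.
Centroid: ȳ = ΣA·y / ΣA = 177.1 mm.
Transfer each piece to the centroidal x-axis using Ī + A·d² with d = y − 177.1:
  bottom plate: d = -168.1 mm → contributes +96 737 591 mm⁴
  web plate: d = -9.1037 mm → contributes +40 947 535 mm⁴
  top plate: d = 152.9 mm → contributes +95 575 168 mm⁴
  hole: d = -9.1037 mm → contributes −2406.9 mm⁴
Total I = 233 257 888 mm⁴.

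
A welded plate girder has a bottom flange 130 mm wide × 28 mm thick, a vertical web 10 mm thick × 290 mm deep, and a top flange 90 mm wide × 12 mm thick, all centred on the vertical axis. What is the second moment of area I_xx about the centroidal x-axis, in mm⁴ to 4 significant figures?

Break the section into simple shapes (no overlaps), measuring from the bottom-left corner of the bounding box.
Bottom plate: 130 × 28, A = 3 640 mm², y = 14 mm, Ī = 237 813 mm⁴.
Web plate: 10 × 290, A = 2 900 mm², y = 173 mm, Ī = 20 324 167 mm⁴.
Top plate: 90 × 12, A = 1 080 mm², y = 324 mm, Ī = 12 960 mm⁴.
Centroid: ȳ = ΣA·y / ΣA = 118.449 mm.
Transfer each piece to the centroidal x-axis using Ī + A·d² with d = y − 118.449:
  bottom plate: d = -104.449 mm → contributes +39 948 596 mm⁴
  web plate: d = 54.5512 mm → contributes +28 954 078 mm⁴
  top plate: d = 205.551 mm → contributes +45 644 351 mm⁴
Total I = 114 547 025 mm⁴.

I_xx ≈ 1.145 × 10⁸ mm⁴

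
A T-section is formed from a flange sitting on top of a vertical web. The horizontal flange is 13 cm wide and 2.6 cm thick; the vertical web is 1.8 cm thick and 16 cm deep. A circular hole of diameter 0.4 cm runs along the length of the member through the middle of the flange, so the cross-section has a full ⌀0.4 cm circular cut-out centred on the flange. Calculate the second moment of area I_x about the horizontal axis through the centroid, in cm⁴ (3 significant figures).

Split into non-overlapping primitives; take the origin at the lower-left of the bounding box.
Flange: 13 × 2.6, A = 33.8 cm², y = 17.3 cm, Ī = 19.041 cm⁴.
Web: 1.8 × 16, A = 28.8 cm², y = 8 cm, Ī = 614.4 cm⁴.
Hole (subtracted): ⌀0.4, A = 0.12566 cm², y = 17.3 cm, Ī = 0.0012566 cm⁴.
Centroid: ȳ = ΣA·y / ΣA = 13.013 cm.
Transfer each piece to the horizontal axis through the centroid using Ī + A·d² with d = y − 13.013:
  flange: d = 4.2872 cm → contributes +640.29 cm⁴
  web: d = -5.0128 cm → contributes +1338.1 cm⁴
  hole: d = 4.2872 cm → contributes −2.311 cm⁴
Total I = 1976.1 cm⁴.

I_x ≈ 1980 cm⁴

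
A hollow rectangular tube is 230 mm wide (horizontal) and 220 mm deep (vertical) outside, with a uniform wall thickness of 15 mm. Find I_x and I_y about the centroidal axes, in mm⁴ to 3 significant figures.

Break the section into simple shapes (no overlaps), measuring from the bottom-left corner of the bounding box.
Outer rectangle: 230 × 220, A = 50 600 mm², y = 110 mm, Ī = 204 086 667 mm⁴.
Inner void (subtracted): 200 × 190, A = 38 000 mm², y = 110 mm, Ī = 114 316 667 mm⁴.
By symmetry the centroid is at mid-height, ȳ = 110 mm.
All pieces are centred on the centroidal x-axis, so I = ΣĪ (holes subtracted) = 89 770 000 mm⁴.
Repeating about the centroidal y-axis gives I_y = 96 395 000 mm⁴.

I_x ≈ 8.98 × 10⁷ mm⁴, I_y ≈ 9.64 × 10⁷ mm⁴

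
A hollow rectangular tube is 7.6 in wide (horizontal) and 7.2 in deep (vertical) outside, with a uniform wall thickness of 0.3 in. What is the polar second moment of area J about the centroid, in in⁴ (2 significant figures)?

J ≈ 140 in⁴

Split into non-overlapping primitives; take the origin at the lower-left of the bounding box.
Outer rectangle: 7.6 × 7.2, A = 54.72 in², y = 3.6 in, Ī = 236.4 in⁴.
Inner void (subtracted): 7 × 6.6, A = 46.2 in², y = 3.6 in, Ī = 167.7 in⁴.
By symmetry the centroid is at mid-height, ȳ = 3.6 in.
All pieces are centred on the centroidal x-axis, so I = ΣĪ (holes subtracted) = 68.68 in⁴.
Repeating about the centroidal y-axis gives I_y = 74.74 in⁴.
Polar second moment: J = I_x + I_y = 143.4 in⁴.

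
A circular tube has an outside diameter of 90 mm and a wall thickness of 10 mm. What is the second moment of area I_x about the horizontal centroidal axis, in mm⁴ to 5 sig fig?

I_x ≈ 2.0420 × 10⁶ mm⁴

Split into non-overlapping primitives; take the origin at the lower-left of the bounding box.
Outer circle: ⌀90, A = 6361.725 mm², y = 45 mm, Ī = 3 220 623 mm⁴.
Bore (subtracted): ⌀70, A = 3848.451 mm², y = 45 mm, Ī = 1 178 588 mm⁴.
By symmetry the centroid is at mid-height, ȳ = 45 mm.
All pieces are centred on the horizontal centroidal axis, so I = ΣĪ (holes subtracted) = 2 042 035 mm⁴.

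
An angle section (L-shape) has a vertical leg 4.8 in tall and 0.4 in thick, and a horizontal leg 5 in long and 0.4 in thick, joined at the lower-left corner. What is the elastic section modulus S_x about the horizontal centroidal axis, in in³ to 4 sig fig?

Treat the section as a set of non-overlapping primitives; coordinates are from the bounding-box lower-left.
Vertical leg: 0.4 × 4.8, A = 1.92 in², y = 2.4 in, Ī = 3.6864 in⁴.
Horizontal leg (remainder): 4.6 × 0.4, A = 1.84 in², y = 0.2 in, Ī = 0.0245333 in⁴.
Centroid: ȳ = ΣA·y / ΣA = 1.3234 in.
Transfer each piece to the horizontal centroidal axis using Ī + A·d² with d = y − 1.3234:
  vertical leg: d = 1.0766 in → contributes +5.91179 in⁴
  horizontal leg (remainder): d = -1.1234 in → contributes +2.34668 in⁴
Total I = 8.25847 in⁴.
Extreme fibre distance c = 3.4766 in; S = I/c = 2.37545 in³.

S_x ≈ 2.375 in³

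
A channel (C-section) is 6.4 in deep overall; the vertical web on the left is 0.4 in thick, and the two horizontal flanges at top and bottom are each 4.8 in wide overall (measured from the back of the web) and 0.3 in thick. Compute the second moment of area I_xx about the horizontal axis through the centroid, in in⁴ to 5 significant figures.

I_xx ≈ 33.317 in⁴

Decompose the section into non-overlapping parts with the origin at the bottom-left of its bounding rectangle.
Web: 0.4 × 6.4, A = 2.56 in², y = 3.2 in, Ī = 8.738133 in⁴.
Top flange (beyond web): 4.4 × 0.3, A = 1.32 in², y = 6.25 in, Ī = 0.0099 in⁴.
Bottom flange (beyond web): 4.4 × 0.3, A = 1.32 in², y = 0.15 in, Ī = 0.0099 in⁴.
By symmetry the centroid is at mid-height, ȳ = 3.2 in.
Transfer each piece to the horizontal axis through the centroid using Ī + A·d² with d = y − 3.2:
  web: d = 0 in → contributes +8.738133 in⁴
  top flange (beyond web): d = 3.05 in → contributes +12.2892 in⁴
  bottom flange (beyond web): d = -3.05 in → contributes +12.2892 in⁴
Total I = 33.31653 in⁴.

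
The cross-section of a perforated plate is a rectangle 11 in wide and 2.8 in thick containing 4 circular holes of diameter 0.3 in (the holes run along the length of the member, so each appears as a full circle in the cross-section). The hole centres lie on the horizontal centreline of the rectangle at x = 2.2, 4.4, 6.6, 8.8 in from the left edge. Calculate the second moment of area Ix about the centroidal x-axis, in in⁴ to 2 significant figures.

Ix ≈ 20 in⁴

Split into non-overlapping primitives; take the origin at the lower-left of the bounding box.
Plate: 11 × 2.8, A = 30.8 in², y = 1.4 in, Ī = 20.12 in⁴.
Hole 1 (subtracted): ⌀0.3, A = 0.07069 in², y = 1.4 in, Ī = 0.0003976 in⁴.
Hole 2 (subtracted): ⌀0.3, A = 0.07069 in², y = 1.4 in, Ī = 0.0003976 in⁴.
Hole 3 (subtracted): ⌀0.3, A = 0.07069 in², y = 1.4 in, Ī = 0.0003976 in⁴.
Hole 4 (subtracted): ⌀0.3, A = 0.07069 in², y = 1.4 in, Ī = 0.0003976 in⁴.
By symmetry the centroid is at mid-height, ȳ = 1.4 in.
All pieces are centred on the centroidal x-axis, so I = ΣĪ (holes subtracted) = 20.12 in⁴.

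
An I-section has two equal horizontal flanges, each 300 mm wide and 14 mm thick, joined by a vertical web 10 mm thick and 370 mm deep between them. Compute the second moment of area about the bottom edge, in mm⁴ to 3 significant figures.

Split into non-overlapping primitives; take the origin at the lower-left of the bounding box.
Bottom flange: 300 × 14, A = 4 200 mm², y = 7 mm, Ī = 68 600 mm⁴.
Web: 10 × 370, A = 3 700 mm², y = 199 mm, Ī = 42 210 833 mm⁴.
Top flange: 300 × 14, A = 4 200 mm², y = 391 mm, Ī = 68 600 mm⁴.
Transfer each piece to the base of the section using Ī + A·d² with d = y − 0:
  bottom flange: d = 7 mm → contributes +274 400 mm⁴
  web: d = 199 mm → contributes +188 734 533 mm⁴
  top flange: d = 391 mm → contributes +642 168 800 mm⁴
Total I = 831 177 733 mm⁴.

I_base ≈ 8.31 × 10⁸ mm⁴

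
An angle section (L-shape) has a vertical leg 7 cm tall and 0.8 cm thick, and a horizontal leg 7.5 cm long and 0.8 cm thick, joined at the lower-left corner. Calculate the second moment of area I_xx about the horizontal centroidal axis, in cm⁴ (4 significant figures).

Break the section into simple shapes (no overlaps), measuring from the bottom-left corner of the bounding box.
Vertical leg: 0.8 × 7, A = 5.6 cm², y = 3.5 cm, Ī = 22.8667 cm⁴.
Horizontal leg (remainder): 6.7 × 0.8, A = 5.36 cm², y = 0.4 cm, Ī = 0.285867 cm⁴.
Centroid: ȳ = ΣA·y / ΣA = 1.98394 cm.
Transfer each piece to the horizontal centroidal axis using Ī + A·d² with d = y − 1.98394:
  vertical leg: d = 1.51606 cm → contributes +35.7379 cm⁴
  horizontal leg (remainder): d = -1.58394 cm → contributes +13.7334 cm⁴
Total I = 49.4713 cm⁴.

I_xx ≈ 49.47 cm⁴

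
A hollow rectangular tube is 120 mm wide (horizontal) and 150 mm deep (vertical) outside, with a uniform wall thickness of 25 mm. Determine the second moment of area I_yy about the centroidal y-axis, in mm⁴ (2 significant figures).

Decompose the section into non-overlapping parts with the origin at the bottom-left of its bounding rectangle.
Outer rectangle: 120 × 150, A = 18 000 mm², x = 60 mm, Ī = 21 600 000 mm⁴.
Inner void (subtracted): 70 × 100, A = 7 000 mm², x = 60 mm, Ī = 2 858 333 mm⁴.
By symmetry the centroid is at mid-width, x̄ = 60 mm.
All pieces are centred on the centroidal y-axis, so I = ΣĪ (holes subtracted) = 18 741 667 mm⁴.

I_yy ≈ 1.9 × 10⁷ mm⁴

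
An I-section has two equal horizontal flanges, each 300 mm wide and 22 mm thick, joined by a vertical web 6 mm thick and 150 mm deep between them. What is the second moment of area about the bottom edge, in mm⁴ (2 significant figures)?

I_base ≈ 2.3 × 10⁸ mm⁴

Decompose the section into non-overlapping parts with the origin at the bottom-left of its bounding rectangle.
Bottom flange: 300 × 22, A = 6 600 mm², y = 11 mm, Ī = 266 200 mm⁴.
Web: 6 × 150, A = 900 mm², y = 97 mm, Ī = 1 687 500 mm⁴.
Top flange: 300 × 22, A = 6 600 mm², y = 183 mm, Ī = 266 200 mm⁴.
Transfer each piece to the base of the section using Ī + A·d² with d = y − 0:
  bottom flange: d = 11 mm → contributes +1 064 800 mm⁴
  web: d = 97 mm → contributes +10 155 600 mm⁴
  top flange: d = 183 mm → contributes +221 293 600 mm⁴
Total I = 232 514 000 mm⁴.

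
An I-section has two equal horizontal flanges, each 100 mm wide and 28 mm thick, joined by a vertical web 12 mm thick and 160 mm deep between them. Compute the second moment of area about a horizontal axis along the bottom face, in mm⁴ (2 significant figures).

Decompose the section into non-overlapping parts with the origin at the bottom-left of its bounding rectangle.
Bottom flange: 100 × 28, A = 2 800 mm², y = 14 mm, Ī = 182 933 mm⁴.
Web: 12 × 160, A = 1 920 mm², y = 108 mm, Ī = 4 096 000 mm⁴.
Top flange: 100 × 28, A = 2 800 mm², y = 202 mm, Ī = 182 933 mm⁴.
Transfer each piece to the bottom edge using Ī + A·d² with d = y − 0:
  bottom flange: d = 14 mm → contributes +731 733 mm⁴
  web: d = 108 mm → contributes +26 490 880 mm⁴
  top flange: d = 202 mm → contributes +114 434 133 mm⁴
Total I = 141 656 747 mm⁴.

I_base ≈ 1.4 × 10⁸ mm⁴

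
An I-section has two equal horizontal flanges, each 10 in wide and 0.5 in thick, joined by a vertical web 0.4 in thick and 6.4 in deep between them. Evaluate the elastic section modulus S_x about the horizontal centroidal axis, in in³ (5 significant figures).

S_x ≈ 34.587 in³

Split into non-overlapping primitives; take the origin at the lower-left of the bounding box.
Bottom flange: 10 × 0.5, A = 5 in², y = 0.25 in, Ī = 0.1041667 in⁴.
Web: 0.4 × 6.4, A = 2.56 in², y = 3.7 in, Ī = 8.738133 in⁴.
Top flange: 10 × 0.5, A = 5 in², y = 7.15 in, Ī = 0.1041667 in⁴.
By symmetry the centroid is at mid-height, ȳ = 3.7 in.
Transfer each piece to the horizontal centroidal axis using Ī + A·d² with d = y − 3.7:
  bottom flange: d = -3.45 in → contributes +59.61667 in⁴
  web: d = 0 in → contributes +8.738133 in⁴
  top flange: d = 3.45 in → contributes +59.61667 in⁴
Total I = 127.9715 in⁴.
Extreme fibre distance c = 3.7 in; S = I/c = 34.58688 in³.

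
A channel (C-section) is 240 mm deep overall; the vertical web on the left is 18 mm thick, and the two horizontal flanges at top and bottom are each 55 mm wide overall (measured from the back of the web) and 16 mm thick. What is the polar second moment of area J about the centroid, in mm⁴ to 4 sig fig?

J ≈ 3.657 × 10⁷ mm⁴

Split into non-overlapping primitives; take the origin at the lower-left of the bounding box.
Web: 18 × 240, A = 4 320 mm², y = 120 mm, Ī = 20 736 000 mm⁴.
Top flange (beyond web): 37 × 16, A = 592 mm², y = 232 mm, Ī = 12629.3 mm⁴.
Bottom flange (beyond web): 37 × 16, A = 592 mm², y = 8 mm, Ī = 12629.3 mm⁴.
By symmetry the centroid is at mid-height, ȳ = 120 mm.
Transfer each piece to the centroidal x-axis using Ī + A·d² with d = y − 120:
  web: d = 0 mm → contributes +20 736 000 mm⁴
  top flange (beyond web): d = 112 mm → contributes +7 438 677 mm⁴
  bottom flange (beyond web): d = -112 mm → contributes +7 438 677 mm⁴
Total I = 35 613 355 mm⁴.
For the y-axis: x̄ = 14.9157 mm.
Repeating about the centroidal y-axis gives I_y = 954 500 mm⁴.
Polar second moment: J = I_x + I_y = 36 567 854 mm⁴.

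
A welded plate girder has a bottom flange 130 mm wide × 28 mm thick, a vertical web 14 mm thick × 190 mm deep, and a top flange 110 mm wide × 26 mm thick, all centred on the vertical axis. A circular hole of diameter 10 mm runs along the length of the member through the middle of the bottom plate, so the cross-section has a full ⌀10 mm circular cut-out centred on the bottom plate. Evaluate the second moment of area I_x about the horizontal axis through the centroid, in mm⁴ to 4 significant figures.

I_x ≈ 8.338 × 10⁷ mm⁴

Split into non-overlapping primitives; take the origin at the lower-left of the bounding box.
Bottom plate: 130 × 28, A = 3 640 mm², y = 14 mm, Ī = 237 813 mm⁴.
Web plate: 14 × 190, A = 2 660 mm², y = 123 mm, Ī = 8 002 167 mm⁴.
Top plate: 110 × 26, A = 2 860 mm², y = 231 mm, Ī = 161 113 mm⁴.
Hole (subtracted): ⌀10, A = 78.5398 mm², y = 14 mm, Ī = 490.874 mm⁴.
Centroid: ȳ = ΣA·y / ΣA = 114.266 mm.
Transfer each piece to the horizontal axis through the centroid using Ī + A·d² with d = y − 114.266:
  bottom plate: d = -100.266 mm → contributes +36 831 583 mm⁴
  web plate: d = 8.73419 mm → contributes +8 205 087 mm⁴
  top plate: d = 116.734 mm → contributes +39 133 962 mm⁴
  hole: d = -100.266 mm → contributes −790 070 mm⁴
Total I = 83 380 563 mm⁴.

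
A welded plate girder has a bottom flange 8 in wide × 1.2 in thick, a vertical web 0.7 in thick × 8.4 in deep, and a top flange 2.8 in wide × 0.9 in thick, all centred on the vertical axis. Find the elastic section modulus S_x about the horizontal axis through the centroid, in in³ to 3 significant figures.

S_x ≈ 35.1 in³

Treat the section as a set of non-overlapping primitives; coordinates are from the bounding-box lower-left.
Bottom plate: 8 × 1.2, A = 9.6 in², y = 0.6 in, Ī = 1.152 in⁴.
Web plate: 0.7 × 8.4, A = 5.88 in², y = 5.4 in, Ī = 34.574 in⁴.
Top plate: 2.8 × 0.9, A = 2.52 in², y = 10.05 in, Ī = 0.1701 in⁴.
Centroid: ȳ = ΣA·y / ΣA = 3.491 in.
Transfer each piece to the horizontal axis through the centroid using Ī + A·d² with d = y − 3.491:
  bottom plate: d = -2.891 in → contributes +81.388 in⁴
  web plate: d = 1.909 in → contributes +56.003 in⁴
  top plate: d = 6.559 in → contributes +108.58 in⁴
Total I = 245.97 in⁴.
Extreme fibre distance c = 7.009 in; S = I/c = 35.094 in³.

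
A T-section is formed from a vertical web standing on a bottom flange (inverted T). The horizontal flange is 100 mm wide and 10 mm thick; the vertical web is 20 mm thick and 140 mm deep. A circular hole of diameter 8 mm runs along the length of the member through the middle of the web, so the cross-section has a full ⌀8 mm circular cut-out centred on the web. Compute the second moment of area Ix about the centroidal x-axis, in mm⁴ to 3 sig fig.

Decompose the section into non-overlapping parts with the origin at the bottom-left of its bounding rectangle.
Flange: 100 × 10, A = 1 000 mm², y = 5 mm, Ī = 8333.3 mm⁴.
Web: 20 × 140, A = 2 800 mm², y = 80 mm, Ī = 4 573 333 mm⁴.
Hole (subtracted): ⌀8, A = 50.265 mm², y = 80 mm, Ī = 201.06 mm⁴.
Centroid: ȳ = ΣA·y / ΣA = 59.999 mm.
Transfer each piece to the centroidal x-axis using Ī + A·d² with d = y − 59.999:
  flange: d = -54.999 mm → contributes +3 033 178 mm⁴
  web: d = 20.001 mm → contributes +5 693 492 mm⁴
  hole: d = 20.001 mm → contributes −20 310 mm⁴
Total I = 8 706 359 mm⁴.

Ix ≈ 8.71 × 10⁶ mm⁴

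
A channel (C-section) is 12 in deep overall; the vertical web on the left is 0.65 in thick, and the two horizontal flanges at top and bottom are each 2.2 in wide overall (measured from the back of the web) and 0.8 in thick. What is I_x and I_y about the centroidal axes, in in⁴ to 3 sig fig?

I_x ≈ 172 in⁴, I_y ≈ 3.05 in⁴

Break the section into simple shapes (no overlaps), measuring from the bottom-left corner of the bounding box.
Web: 0.65 × 12, A = 7.8 in², y = 6 in, Ī = 93.6 in⁴.
Top flange (beyond web): 1.55 × 0.8, A = 1.24 in², y = 11.6 in, Ī = 0.066133 in⁴.
Bottom flange (beyond web): 1.55 × 0.8, A = 1.24 in², y = 0.4 in, Ī = 0.066133 in⁴.
By symmetry the centroid is at mid-height, ȳ = 6 in.
Transfer each piece to the centroidal x-axis using Ī + A·d² with d = y − 6:
  web: d = 0 in → contributes +93.6 in⁴
  top flange (beyond web): d = 5.6 in → contributes +38.953 in⁴
  bottom flange (beyond web): d = -5.6 in → contributes +38.953 in⁴
Total I = 171.51 in⁴.
For the y-axis: x̄ = 0.59037 in.
Repeating about the centroidal y-axis gives I_y = 3.048 in⁴.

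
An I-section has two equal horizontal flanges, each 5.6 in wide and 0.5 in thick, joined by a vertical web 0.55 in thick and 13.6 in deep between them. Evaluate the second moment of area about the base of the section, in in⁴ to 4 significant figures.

I_base ≈ 1091 in⁴

Split into non-overlapping primitives; take the origin at the lower-left of the bounding box.
Bottom flange: 5.6 × 0.5, A = 2.8 in², y = 0.25 in, Ī = 0.0583333 in⁴.
Web: 0.55 × 13.6, A = 7.48 in², y = 7.3 in, Ī = 115.292 in⁴.
Top flange: 5.6 × 0.5, A = 2.8 in², y = 14.35 in, Ī = 0.0583333 in⁴.
Transfer each piece to the bottom edge using Ī + A·d² with d = y − 0:
  bottom flange: d = 0.25 in → contributes +0.233333 in⁴
  web: d = 7.3 in → contributes +513.901 in⁴
  top flange: d = 14.35 in → contributes +576.641 in⁴
Total I = 1090.78 in⁴.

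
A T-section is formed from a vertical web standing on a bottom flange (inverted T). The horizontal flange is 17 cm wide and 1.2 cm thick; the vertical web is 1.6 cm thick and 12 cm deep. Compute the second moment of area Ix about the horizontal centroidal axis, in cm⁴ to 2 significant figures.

Ix ≈ 660 cm⁴

Decompose the section into non-overlapping parts with the origin at the bottom-left of its bounding rectangle.
Flange: 17 × 1.2, A = 20.4 cm², y = 0.6 cm, Ī = 2.448 cm⁴.
Web: 1.6 × 12, A = 19.2 cm², y = 7.2 cm, Ī = 230.4 cm⁴.
Centroid: ȳ = ΣA·y / ΣA = 3.8 cm.
Transfer each piece to the horizontal centroidal axis using Ī + A·d² with d = y − 3.8:
  flange: d = -3.2 cm → contributes +211.3 cm⁴
  web: d = 3.4 cm → contributes +452.4 cm⁴
Total I = 663.7 cm⁴.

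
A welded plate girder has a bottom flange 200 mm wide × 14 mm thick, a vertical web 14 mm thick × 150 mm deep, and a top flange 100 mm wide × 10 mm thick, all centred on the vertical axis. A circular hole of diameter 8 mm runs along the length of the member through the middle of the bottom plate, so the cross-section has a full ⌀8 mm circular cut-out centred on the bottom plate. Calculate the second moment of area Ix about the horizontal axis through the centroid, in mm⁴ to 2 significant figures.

Ix ≈ 2.5 × 10⁷ mm⁴

Treat the section as a set of non-overlapping primitives; coordinates are from the bounding-box lower-left.
Bottom plate: 200 × 14, A = 2 800 mm², y = 7 mm, Ī = 45 733 mm⁴.
Web plate: 14 × 150, A = 2 100 mm², y = 89 mm, Ī = 3 937 500 mm⁴.
Top plate: 100 × 10, A = 1 000 mm², y = 169 mm, Ī = 8 333 mm⁴.
Hole (subtracted): ⌀8, A = 50.27 mm², y = 7 mm, Ī = 201.1 mm⁴.
Centroid: ȳ = ΣA·y / ΣA = 64.13 mm.
Transfer each piece to the horizontal axis through the centroid using Ī + A·d² with d = y − 64.13:
  bottom plate: d = -57.13 mm → contributes +9 184 732 mm⁴
  web plate: d = 24.87 mm → contributes +5 236 302 mm⁴
  top plate: d = 104.9 mm → contributes +11 005 883 mm⁴
  hole: d = -57.13 mm → contributes −164 264 mm⁴
Total I = 25 262 653 mm⁴.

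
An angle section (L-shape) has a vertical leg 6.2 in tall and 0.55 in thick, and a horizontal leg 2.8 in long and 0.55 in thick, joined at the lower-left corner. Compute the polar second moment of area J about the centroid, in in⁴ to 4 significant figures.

J ≈ 20.59 in⁴

Decompose the section into non-overlapping parts with the origin at the bottom-left of its bounding rectangle.
Vertical leg: 0.55 × 6.2, A = 3.41 in², y = 3.1 in, Ī = 10.9234 in⁴.
Horizontal leg (remainder): 2.25 × 0.55, A = 1.2375 in², y = 0.275 in, Ī = 0.0311953 in⁴.
Centroid: ȳ = ΣA·y / ΣA = 2.34778 in.
Transfer each piece to the centroidal x-axis using Ī + A·d² with d = y − 2.34778:
  vertical leg: d = 0.752219 in → contributes +12.8529 in⁴
  horizontal leg (remainder): d = -2.07278 in → contributes +5.34802 in⁴
Total I = 18.2009 in⁴.
For the y-axis: x̄ = 0.647781 in.
Repeating about the centroidal y-axis gives I_y = 2.38769 in⁴.
Polar second moment: J = I_x + I_y = 20.5886 in⁴.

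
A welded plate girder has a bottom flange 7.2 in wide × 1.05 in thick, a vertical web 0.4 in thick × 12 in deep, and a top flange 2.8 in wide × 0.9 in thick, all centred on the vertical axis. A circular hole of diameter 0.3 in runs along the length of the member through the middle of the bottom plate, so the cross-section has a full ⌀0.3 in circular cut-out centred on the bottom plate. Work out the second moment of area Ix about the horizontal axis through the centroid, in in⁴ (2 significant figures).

Treat the section as a set of non-overlapping primitives; coordinates are from the bounding-box lower-left.
Bottom plate: 7.2 × 1.05, A = 7.56 in², y = 0.525 in, Ī = 0.6946 in⁴.
Web plate: 0.4 × 12, A = 4.8 in², y = 7.05 in, Ī = 57.6 in⁴.
Top plate: 2.8 × 0.9, A = 2.52 in², y = 13.5 in, Ī = 0.1701 in⁴.
Hole (subtracted): ⌀0.3, A = 0.07069 in², y = 0.525 in, Ī = 0.0003976 in⁴.
Centroid: ȳ = ΣA·y / ΣA = 4.848 in.
Transfer each piece to the horizontal axis through the centroid using Ī + A·d² with d = y − 4.848:
  bottom plate: d = -4.323 in → contributes +142 in⁴
  web plate: d = 2.202 in → contributes +80.88 in⁴
  top plate: d = 8.652 in → contributes +188.8 in⁴
  hole: d = -4.323 in → contributes −1.321 in⁴
Total I = 410.3 in⁴.

Ix ≈ 410 in⁴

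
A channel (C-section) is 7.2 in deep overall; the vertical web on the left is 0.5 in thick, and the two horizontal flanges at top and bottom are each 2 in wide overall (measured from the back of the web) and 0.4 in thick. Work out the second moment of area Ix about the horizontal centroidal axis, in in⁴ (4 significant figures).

Break the section into simple shapes (no overlaps), measuring from the bottom-left corner of the bounding box.
Web: 0.5 × 7.2, A = 3.6 in², y = 3.6 in, Ī = 15.552 in⁴.
Top flange (beyond web): 1.5 × 0.4, A = 0.6 in², y = 7 in, Ī = 0.008 in⁴.
Bottom flange (beyond web): 1.5 × 0.4, A = 0.6 in², y = 0.2 in, Ī = 0.008 in⁴.
By symmetry the centroid is at mid-height, ȳ = 3.6 in.
Transfer each piece to the horizontal centroidal axis using Ī + A·d² with d = y − 3.6:
  web: d = 0 in → contributes +15.552 in⁴
  top flange (beyond web): d = 3.4 in → contributes +6.944 in⁴
  bottom flange (beyond web): d = -3.4 in → contributes +6.944 in⁴
Total I = 29.44 in⁴.

Ix ≈ 29.44 in⁴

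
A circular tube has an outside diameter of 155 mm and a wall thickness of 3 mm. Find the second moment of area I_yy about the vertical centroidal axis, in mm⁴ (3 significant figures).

I_yy ≈ 4.14 × 10⁶ mm⁴

Treat the section as a set of non-overlapping primitives; coordinates are from the bounding-box lower-left.
Outer circle: ⌀155, A = 18 869 mm², x = 77.5 mm, Ī = 28 333 269 mm⁴.
Bore (subtracted): ⌀149, A = 17 437 mm², x = 77.5 mm, Ī = 24 194 406 mm⁴.
By symmetry the centroid is at mid-width, x̄ = 77.5 mm.
All pieces are centred on the vertical centroidal axis, so I = ΣĪ (holes subtracted) = 4 138 863 mm⁴.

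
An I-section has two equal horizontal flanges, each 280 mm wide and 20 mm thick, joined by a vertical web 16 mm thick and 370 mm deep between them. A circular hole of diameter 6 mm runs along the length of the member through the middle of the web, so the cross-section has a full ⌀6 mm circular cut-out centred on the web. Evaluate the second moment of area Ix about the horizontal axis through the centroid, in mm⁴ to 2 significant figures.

Ix ≈ 4.9 × 10⁸ mm⁴

Treat the section as a set of non-overlapping primitives; coordinates are from the bounding-box lower-left.
Bottom flange: 280 × 20, A = 5 600 mm², y = 10 mm, Ī = 186 667 mm⁴.
Web: 16 × 370, A = 5 920 mm², y = 205 mm, Ī = 67 537 333 mm⁴.
Top flange: 280 × 20, A = 5 600 mm², y = 400 mm, Ī = 186 667 mm⁴.
Hole (subtracted): ⌀6, A = 28.27 mm², y = 205 mm, Ī = 63.62 mm⁴.
By symmetry the centroid is at mid-height, ȳ = 205 mm.
Transfer each piece to the horizontal axis through the centroid using Ī + A·d² with d = y − 205:
  bottom flange: d = -195 mm → contributes +213 126 667 mm⁴
  web: d = 0 mm → contributes +67 537 333 mm⁴
  top flange: d = 195 mm → contributes +213 126 667 mm⁴
  hole: d = 0 mm → contributes −63.62 mm⁴
Total I = 493 790 603 mm⁴.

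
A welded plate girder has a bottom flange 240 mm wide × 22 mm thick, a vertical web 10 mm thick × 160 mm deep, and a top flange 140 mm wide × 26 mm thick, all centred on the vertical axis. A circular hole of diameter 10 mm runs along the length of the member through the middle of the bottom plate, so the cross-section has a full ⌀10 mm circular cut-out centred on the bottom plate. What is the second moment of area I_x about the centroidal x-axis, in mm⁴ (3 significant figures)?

Treat the section as a set of non-overlapping primitives; coordinates are from the bounding-box lower-left.
Bottom plate: 240 × 22, A = 5 280 mm², y = 11 mm, Ī = 212 960 mm⁴.
Web plate: 10 × 160, A = 1 600 mm², y = 102 mm, Ī = 3 413 333 mm⁴.
Top plate: 140 × 26, A = 3 640 mm², y = 195 mm, Ī = 205 053 mm⁴.
Hole (subtracted): ⌀10, A = 78.54 mm², y = 11 mm, Ī = 490.87 mm⁴.
Centroid: ȳ = ΣA·y / ΣA = 89.089 mm.
Transfer each piece to the centroidal x-axis using Ī + A·d² with d = y − 89.089:
  bottom plate: d = -78.089 mm → contributes +32 409 578 mm⁴
  web plate: d = 12.911 mm → contributes +3 680 056 mm⁴
  top plate: d = 105.91 mm → contributes +41 035 678 mm⁴
  hole: d = -78.089 mm → contributes −479 414 mm⁴
Total I = 76 645 897 mm⁴.

I_x ≈ 7.66 × 10⁷ mm⁴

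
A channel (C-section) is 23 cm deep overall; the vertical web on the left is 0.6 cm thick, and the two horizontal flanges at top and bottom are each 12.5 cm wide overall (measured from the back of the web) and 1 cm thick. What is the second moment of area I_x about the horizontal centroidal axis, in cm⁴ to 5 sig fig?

Break the section into simple shapes (no overlaps), measuring from the bottom-left corner of the bounding box.
Web: 0.6 × 23, A = 13.8 cm², y = 11.5 cm, Ī = 608.35 cm⁴.
Top flange (beyond web): 11.9 × 1, A = 11.9 cm², y = 22.5 cm, Ī = 0.9916667 cm⁴.
Bottom flange (beyond web): 11.9 × 1, A = 11.9 cm², y = 0.5 cm, Ī = 0.9916667 cm⁴.
By symmetry the centroid is at mid-height, ȳ = 11.5 cm.
Transfer each piece to the horizontal centroidal axis using Ī + A·d² with d = y − 11.5:
  web: d = 0 cm → contributes +608.35 cm⁴
  top flange (beyond web): d = 11 cm → contributes +1440.892 cm⁴
  bottom flange (beyond web): d = -11 cm → contributes +1440.892 cm⁴
Total I = 3490.133 cm⁴.

I_x ≈ 3490.1 cm⁴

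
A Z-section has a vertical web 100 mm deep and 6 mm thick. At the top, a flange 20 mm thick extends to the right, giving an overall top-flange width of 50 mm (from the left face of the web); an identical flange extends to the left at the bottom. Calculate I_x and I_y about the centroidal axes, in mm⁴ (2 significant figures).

I_x ≈ 3.4 × 10⁶ mm⁴, I_y ≈ 1.4 × 10⁶ mm⁴

Split into non-overlapping primitives; take the origin at the lower-left of the bounding box.
Web: 6 × 100, A = 600 mm², y = 50 mm, Ī = 500 000 mm⁴.
Top flange (beyond web): 44 × 20, A = 880 mm², y = 90 mm, Ī = 29 333 mm⁴.
Bottom flange (beyond web): 44 × 20, A = 880 mm², y = 10 mm, Ī = 29 333 mm⁴.
Centroid: ȳ = ΣA·y / ΣA = 50 mm.
Transfer each piece to the centroidal x-axis using Ī + A·d² with d = y − 50:
  web: d = 0 mm → contributes +500 000 mm⁴
  top flange (beyond web): d = 40 mm → contributes +1 437 333 mm⁴
  bottom flange (beyond web): d = -40 mm → contributes +1 437 333 mm⁴
Total I = 3 374 667 mm⁴.
For the y-axis: x̄ = 47 mm.
Repeating about the centroidal y-axis gives I_y = 1 385 747 mm⁴.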